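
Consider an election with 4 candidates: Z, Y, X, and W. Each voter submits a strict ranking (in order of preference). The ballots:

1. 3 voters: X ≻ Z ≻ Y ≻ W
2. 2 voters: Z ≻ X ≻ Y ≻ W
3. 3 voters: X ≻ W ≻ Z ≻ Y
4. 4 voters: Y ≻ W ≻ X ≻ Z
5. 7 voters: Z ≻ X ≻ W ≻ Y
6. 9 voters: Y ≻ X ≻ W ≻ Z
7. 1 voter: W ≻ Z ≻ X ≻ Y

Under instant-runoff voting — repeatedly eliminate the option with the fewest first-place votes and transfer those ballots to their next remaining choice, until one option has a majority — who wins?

Z

Round 1: Z 9, Y 13, X 6, W 1. Eliminate W.
Round 2: Z 10, Y 13, X 6. Eliminate X.
Round 3: Z 16, Y 13. Z has a majority.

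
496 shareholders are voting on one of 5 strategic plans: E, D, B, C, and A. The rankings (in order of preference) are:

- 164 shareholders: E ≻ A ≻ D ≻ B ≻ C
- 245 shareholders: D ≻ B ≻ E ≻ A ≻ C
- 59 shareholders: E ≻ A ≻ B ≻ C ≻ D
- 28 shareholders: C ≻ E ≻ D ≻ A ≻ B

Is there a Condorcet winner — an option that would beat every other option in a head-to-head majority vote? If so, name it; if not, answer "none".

E vs D: 251–245 for E.
E vs B: 251–245 for E.
E vs C: 468–28 for E.
E vs A: 496–0 for E.
E beats every other option head-to-head.

E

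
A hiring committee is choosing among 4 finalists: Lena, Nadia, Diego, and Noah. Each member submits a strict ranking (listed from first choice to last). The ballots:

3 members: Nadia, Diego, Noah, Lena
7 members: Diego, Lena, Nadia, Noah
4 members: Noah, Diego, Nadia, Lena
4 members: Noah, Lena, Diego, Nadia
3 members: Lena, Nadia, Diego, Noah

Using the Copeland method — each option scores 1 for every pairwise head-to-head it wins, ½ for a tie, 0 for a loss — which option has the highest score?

Diego

Lena: beats Nadia; loses to Diego and Noah → score 1.
Nadia: beats Noah; loses to Lena and Diego → score 1.
Diego: beats Lena, Nadia, and Noah → score 3.
Noah: beats Lena; loses to Nadia and Diego → score 1.
Diego has the best pairwise record.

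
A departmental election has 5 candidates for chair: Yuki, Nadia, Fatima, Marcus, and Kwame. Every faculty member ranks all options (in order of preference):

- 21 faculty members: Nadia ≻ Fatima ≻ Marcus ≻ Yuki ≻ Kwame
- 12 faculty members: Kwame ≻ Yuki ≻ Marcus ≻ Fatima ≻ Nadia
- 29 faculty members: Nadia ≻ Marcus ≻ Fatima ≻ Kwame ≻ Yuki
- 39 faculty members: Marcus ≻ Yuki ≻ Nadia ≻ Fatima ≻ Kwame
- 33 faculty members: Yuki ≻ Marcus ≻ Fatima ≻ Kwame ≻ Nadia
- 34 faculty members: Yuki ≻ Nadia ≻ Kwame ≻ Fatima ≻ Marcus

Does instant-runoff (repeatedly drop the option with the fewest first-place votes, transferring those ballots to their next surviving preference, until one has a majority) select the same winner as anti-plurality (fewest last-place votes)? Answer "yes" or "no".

no

Instant-runoff — R1 Yuki 67, Nadia 50, Fatima 0, Marcus 39, Kwame 12 (Fatima out); R2 Yuki 67, Nadia 50, Marcus 39, Kwame 12 (Kwame out); R3 Yuki 79, Nadia 50, Marcus 39 (Marcus out); R4 Yuki 118, Nadia 50 (Yuki winner). Winner: Yuki.
Anti-plurality — last-place votes: Yuki 29, Nadia 45, Fatima 0, Marcus 34, Kwame 60. Winner: Fatima.
The two methods disagree.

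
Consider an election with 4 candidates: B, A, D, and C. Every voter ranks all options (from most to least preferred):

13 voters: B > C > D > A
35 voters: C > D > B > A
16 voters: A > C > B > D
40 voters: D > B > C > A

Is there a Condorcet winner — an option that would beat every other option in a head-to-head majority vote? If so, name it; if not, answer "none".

none

Checking pairwise contests:
D beats B 75–29.
B beats A 88–16.
C beats D 64–40.
B beats C 53–51.
Every option loses at least one head-to-head, so there is no Condorcet winner.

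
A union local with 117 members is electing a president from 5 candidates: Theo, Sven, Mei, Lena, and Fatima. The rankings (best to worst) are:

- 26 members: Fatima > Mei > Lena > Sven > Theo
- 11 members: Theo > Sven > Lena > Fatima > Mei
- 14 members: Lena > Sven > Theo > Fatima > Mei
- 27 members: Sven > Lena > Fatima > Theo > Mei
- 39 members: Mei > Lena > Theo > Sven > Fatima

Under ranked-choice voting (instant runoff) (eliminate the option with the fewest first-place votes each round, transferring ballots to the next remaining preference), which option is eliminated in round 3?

Round 1: Theo 11, Sven 27, Mei 39, Lena 14, Fatima 26. Eliminate Theo.
Round 2: Sven 38, Mei 39, Lena 14, Fatima 26. Eliminate Lena.
Round 3: Sven 52, Mei 39, Fatima 26. Eliminate Fatima.

Fatima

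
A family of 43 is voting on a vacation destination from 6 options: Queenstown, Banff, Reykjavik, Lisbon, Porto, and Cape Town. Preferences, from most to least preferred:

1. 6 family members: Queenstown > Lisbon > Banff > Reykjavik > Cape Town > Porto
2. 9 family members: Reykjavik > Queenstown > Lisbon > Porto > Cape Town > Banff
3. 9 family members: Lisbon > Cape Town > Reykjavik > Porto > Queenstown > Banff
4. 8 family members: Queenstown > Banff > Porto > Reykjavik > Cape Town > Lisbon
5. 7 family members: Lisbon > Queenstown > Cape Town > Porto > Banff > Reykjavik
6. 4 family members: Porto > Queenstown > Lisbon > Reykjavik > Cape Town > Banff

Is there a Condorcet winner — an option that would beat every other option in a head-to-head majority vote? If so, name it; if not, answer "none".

Queenstown

Queenstown vs Banff: 43–0 for Queenstown.
Queenstown vs Reykjavik: 25–18 for Queenstown.
Queenstown vs Lisbon: 27–16 for Queenstown.
Queenstown vs Porto: 30–13 for Queenstown.
Queenstown vs Cape Town: 34–9 for Queenstown.
Queenstown beats every other option head-to-head.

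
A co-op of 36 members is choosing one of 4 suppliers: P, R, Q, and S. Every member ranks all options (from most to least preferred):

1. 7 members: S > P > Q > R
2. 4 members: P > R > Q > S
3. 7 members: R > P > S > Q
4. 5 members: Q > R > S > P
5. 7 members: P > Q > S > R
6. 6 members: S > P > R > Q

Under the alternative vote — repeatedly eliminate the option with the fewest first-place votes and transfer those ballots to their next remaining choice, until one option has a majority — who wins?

Round 1: P 11, R 7, Q 5, S 13. Eliminate Q.
Round 2: P 11, R 12, S 13. Eliminate P.
Round 3: R 16, S 20. S has a majority.

S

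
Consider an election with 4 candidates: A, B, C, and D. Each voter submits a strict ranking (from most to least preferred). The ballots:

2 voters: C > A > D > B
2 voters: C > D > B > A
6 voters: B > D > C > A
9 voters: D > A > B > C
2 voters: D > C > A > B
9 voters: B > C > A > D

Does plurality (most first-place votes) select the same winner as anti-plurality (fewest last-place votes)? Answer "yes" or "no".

Plurality — first-place votes: A 0, B 15, C 4, D 11. Winner: B.
Anti-plurality — last-place votes: A 8, B 4, C 9, D 9. Winner: B.
The two methods agree.

yes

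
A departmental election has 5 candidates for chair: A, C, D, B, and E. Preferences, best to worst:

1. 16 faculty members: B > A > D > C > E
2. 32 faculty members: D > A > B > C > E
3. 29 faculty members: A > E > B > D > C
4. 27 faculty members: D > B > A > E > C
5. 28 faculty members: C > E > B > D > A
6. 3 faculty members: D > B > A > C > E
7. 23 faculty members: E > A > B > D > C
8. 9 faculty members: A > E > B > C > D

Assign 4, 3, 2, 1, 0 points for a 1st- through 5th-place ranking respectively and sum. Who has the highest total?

A: 16·3 + 32·3 + 29·4 + 27·2 + 28·0 + 3·2 + 23·3 + 9·4 = 425
C: 16·1 + 32·1 + 29·0 + 27·0 + 28·4 + 3·1 + 23·0 + 9·1 = 172
D: 16·2 + 32·4 + 29·1 + 27·4 + 28·1 + 3·4 + 23·1 + 9·0 = 360
B: 16·4 + 32·2 + 29·2 + 27·3 + 28·2 + 3·3 + 23·2 + 9·2 = 396
E: 16·0 + 32·0 + 29·3 + 27·1 + 28·3 + 3·0 + 23·4 + 9·3 = 317
A has the highest Borda score (425).

A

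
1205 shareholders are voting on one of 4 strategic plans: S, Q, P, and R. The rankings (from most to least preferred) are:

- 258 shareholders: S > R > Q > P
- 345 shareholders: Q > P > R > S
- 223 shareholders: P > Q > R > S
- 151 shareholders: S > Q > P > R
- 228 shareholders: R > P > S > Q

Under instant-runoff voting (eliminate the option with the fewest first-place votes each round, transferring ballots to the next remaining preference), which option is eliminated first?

P

Round 1: S 409, Q 345, P 223, R 228. Eliminate P.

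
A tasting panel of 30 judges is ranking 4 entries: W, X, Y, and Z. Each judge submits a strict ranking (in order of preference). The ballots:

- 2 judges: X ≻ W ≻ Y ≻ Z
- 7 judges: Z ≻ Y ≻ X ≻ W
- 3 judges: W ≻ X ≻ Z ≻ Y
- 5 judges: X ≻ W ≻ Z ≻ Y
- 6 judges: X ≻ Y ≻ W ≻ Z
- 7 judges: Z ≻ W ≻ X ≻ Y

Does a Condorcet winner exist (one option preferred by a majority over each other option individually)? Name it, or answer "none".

X vs W: 20–10 for X.
X vs Y: 23–7 for X.
X vs Z: 16–14 for X.
X beats every other option head-to-head.

X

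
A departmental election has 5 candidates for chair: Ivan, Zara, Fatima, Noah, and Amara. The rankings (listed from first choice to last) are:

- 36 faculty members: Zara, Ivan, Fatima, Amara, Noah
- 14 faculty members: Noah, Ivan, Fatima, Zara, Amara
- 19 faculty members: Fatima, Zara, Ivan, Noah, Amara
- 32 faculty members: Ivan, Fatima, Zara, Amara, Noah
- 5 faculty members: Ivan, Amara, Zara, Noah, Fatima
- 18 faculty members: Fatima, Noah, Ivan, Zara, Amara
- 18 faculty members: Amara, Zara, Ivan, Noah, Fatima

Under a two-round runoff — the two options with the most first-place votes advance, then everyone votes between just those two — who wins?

Round 1 first-place votes: Ivan 37, Zara 36, Fatima 37, Noah 14, Amara 18.
Fatima and Ivan advance.
Runoff: Fatima is preferred to Ivan by 37 voters; Ivan by 105.
Ivan wins the runoff.

Ivan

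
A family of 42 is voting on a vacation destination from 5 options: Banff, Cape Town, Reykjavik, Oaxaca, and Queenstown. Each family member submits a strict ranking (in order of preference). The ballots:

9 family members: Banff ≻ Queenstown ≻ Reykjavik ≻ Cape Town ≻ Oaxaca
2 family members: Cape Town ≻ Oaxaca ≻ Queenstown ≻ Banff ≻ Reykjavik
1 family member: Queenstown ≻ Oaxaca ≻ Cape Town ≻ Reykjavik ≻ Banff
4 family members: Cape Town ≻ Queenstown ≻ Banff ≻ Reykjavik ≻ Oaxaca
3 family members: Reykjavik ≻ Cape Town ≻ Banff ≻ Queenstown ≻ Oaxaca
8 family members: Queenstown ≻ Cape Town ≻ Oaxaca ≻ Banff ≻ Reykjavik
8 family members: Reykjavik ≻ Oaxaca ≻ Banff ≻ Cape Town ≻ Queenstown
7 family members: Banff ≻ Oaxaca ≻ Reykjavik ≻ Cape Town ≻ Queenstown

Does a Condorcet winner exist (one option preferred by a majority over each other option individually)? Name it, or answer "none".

Banff vs Cape Town: 24–18 for Banff.
Banff vs Reykjavik: 30–12 for Banff.
Banff vs Oaxaca: 23–19 for Banff.
Banff vs Queenstown: 27–15 for Banff.
Banff beats every other option head-to-head.

Banff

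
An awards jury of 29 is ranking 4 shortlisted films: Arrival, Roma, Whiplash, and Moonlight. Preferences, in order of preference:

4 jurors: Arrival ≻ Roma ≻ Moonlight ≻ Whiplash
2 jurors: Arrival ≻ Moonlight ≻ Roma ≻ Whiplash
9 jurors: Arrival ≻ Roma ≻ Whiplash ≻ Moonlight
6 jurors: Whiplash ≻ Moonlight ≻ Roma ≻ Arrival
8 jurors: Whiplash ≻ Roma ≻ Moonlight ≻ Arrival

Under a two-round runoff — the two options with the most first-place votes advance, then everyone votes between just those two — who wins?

Round 1 first-place votes: Arrival 15, Roma 0, Whiplash 14, Moonlight 0.
Arrival and Whiplash advance.
Runoff: Arrival is preferred to Whiplash by 15 voters; Whiplash by 14.
Arrival wins the runoff.

Arrival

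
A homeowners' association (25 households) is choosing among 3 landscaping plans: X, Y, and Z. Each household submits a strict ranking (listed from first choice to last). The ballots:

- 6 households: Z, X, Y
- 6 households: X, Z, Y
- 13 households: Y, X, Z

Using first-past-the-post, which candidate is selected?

Y

First-place votes: X 6, Y 13, Z 6.
Y has the most first-place votes.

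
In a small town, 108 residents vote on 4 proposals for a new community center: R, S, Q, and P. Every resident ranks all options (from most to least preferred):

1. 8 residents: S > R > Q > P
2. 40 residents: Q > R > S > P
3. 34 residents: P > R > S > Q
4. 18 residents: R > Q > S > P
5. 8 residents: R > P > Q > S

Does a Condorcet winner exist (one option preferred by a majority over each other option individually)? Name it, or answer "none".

R vs S: 100–8 for R.
R vs Q: 68–40 for R.
R vs P: 74–34 for R.
R beats every other option head-to-head.

R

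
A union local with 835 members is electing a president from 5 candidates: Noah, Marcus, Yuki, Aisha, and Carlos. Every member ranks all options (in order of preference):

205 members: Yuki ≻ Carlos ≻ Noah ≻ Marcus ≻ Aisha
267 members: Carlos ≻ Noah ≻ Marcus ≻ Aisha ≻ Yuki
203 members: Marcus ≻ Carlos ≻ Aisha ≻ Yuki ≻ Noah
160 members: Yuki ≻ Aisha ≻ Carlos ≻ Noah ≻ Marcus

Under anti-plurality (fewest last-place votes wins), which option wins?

Carlos

Last-place votes: Noah 203, Marcus 160, Yuki 267, Aisha 205, Carlos 0.
Carlos is ranked last by the fewest voters, so Carlos wins.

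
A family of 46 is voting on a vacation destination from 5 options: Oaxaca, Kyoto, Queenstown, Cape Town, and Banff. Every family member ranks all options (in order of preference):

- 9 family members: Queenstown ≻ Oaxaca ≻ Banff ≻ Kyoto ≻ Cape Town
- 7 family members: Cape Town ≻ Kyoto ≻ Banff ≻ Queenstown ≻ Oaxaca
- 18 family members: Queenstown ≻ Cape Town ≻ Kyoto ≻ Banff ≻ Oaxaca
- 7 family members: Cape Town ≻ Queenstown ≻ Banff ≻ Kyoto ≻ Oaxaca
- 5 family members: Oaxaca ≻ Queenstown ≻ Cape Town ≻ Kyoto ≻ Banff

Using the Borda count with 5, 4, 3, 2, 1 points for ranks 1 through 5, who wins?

Oaxaca: 9·4 + 7·1 + 18·1 + 7·1 + 5·5 = 93
Kyoto: 9·2 + 7·4 + 18·3 + 7·2 + 5·2 = 124
Queenstown: 9·5 + 7·2 + 18·5 + 7·4 + 5·4 = 197
Cape Town: 9·1 + 7·5 + 18·4 + 7·5 + 5·3 = 166
Banff: 9·3 + 7·3 + 18·2 + 7·3 + 5·1 = 110
Queenstown has the highest Borda score (197).

Queenstown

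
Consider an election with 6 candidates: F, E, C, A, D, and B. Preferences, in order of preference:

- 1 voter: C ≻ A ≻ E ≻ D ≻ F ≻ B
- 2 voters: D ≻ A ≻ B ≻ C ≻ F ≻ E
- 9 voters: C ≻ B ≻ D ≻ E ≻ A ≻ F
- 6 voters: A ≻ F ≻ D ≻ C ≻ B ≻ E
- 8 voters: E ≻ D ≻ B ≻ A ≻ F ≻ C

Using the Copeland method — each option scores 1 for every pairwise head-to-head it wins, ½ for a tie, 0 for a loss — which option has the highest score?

D

F: beats C; loses to E, A, D, and B → score 1.
E: beats F and A; loses to C, D, and B → score 2.
C: beats E and B; loses to F, A, and D → score 2.
A: beats F and C; loses to E, D, and B → score 2.
D: beats F, E, C, A, and B → score 5.
B: beats F, E, and A; loses to C and D → score 3.
D has the best pairwise record.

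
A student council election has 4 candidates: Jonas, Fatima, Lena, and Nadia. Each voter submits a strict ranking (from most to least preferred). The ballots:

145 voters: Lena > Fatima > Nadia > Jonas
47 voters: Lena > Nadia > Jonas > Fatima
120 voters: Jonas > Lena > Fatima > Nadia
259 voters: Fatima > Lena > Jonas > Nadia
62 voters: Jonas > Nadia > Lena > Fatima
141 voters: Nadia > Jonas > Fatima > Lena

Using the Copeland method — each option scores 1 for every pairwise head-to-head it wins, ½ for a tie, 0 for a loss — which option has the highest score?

Fatima

Jonas: beats Nadia; loses to Fatima and Lena → score 1.
Fatima: beats Jonas, Lena, and Nadia → score 3.
Lena: beats Jonas and Nadia; loses to Fatima → score 2.
Nadia: loses to Jonas, Fatima, and Lena → score 0.
Fatima has the best pairwise record.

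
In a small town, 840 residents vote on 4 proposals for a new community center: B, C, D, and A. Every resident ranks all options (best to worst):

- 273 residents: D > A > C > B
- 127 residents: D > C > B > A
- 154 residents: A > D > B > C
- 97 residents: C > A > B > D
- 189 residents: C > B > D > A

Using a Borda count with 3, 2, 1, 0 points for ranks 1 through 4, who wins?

B: 273·0 + 127·1 + 154·1 + 97·1 + 189·2 = 756
C: 273·1 + 127·2 + 154·0 + 97·3 + 189·3 = 1385
D: 273·3 + 127·3 + 154·2 + 97·0 + 189·1 = 1697
A: 273·2 + 127·0 + 154·3 + 97·2 + 189·0 = 1202
D has the highest Borda score (1697).

D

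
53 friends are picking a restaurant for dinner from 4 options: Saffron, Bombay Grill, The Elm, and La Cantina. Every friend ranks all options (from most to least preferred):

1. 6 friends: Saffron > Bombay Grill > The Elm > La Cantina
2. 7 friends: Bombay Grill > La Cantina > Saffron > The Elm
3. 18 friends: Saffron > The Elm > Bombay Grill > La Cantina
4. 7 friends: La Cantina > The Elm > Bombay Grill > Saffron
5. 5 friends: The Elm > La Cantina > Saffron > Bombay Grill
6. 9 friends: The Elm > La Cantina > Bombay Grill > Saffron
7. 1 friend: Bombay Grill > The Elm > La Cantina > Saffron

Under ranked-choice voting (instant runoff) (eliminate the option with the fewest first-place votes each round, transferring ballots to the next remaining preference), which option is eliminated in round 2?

Round 1: Saffron 24, Bombay Grill 8, The Elm 14, La Cantina 7. Eliminate La Cantina.
Round 2: Saffron 24, Bombay Grill 8, The Elm 21. Eliminate Bombay Grill.

Bombay Grill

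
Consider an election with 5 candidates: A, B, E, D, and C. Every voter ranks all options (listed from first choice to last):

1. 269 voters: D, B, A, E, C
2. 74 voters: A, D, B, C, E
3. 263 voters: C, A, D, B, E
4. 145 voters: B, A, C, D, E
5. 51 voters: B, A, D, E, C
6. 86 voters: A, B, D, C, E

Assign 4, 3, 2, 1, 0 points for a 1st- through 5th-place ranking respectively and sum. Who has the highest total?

A

A: 269·2 + 74·4 + 263·3 + 145·3 + 51·3 + 86·4 = 2555
B: 269·3 + 74·2 + 263·1 + 145·4 + 51·4 + 86·3 = 2260
E: 269·1 + 74·0 + 263·0 + 145·0 + 51·1 + 86·0 = 320
D: 269·4 + 74·3 + 263·2 + 145·1 + 51·2 + 86·2 = 2243
C: 269·0 + 74·1 + 263·4 + 145·2 + 51·0 + 86·1 = 1502
A has the highest Borda score (2555).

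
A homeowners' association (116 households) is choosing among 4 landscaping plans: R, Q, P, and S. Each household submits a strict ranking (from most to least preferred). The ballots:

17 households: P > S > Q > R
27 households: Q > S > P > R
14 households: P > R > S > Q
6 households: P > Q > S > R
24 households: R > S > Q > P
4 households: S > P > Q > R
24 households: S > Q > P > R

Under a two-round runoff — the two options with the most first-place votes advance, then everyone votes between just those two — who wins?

S

Round 1 first-place votes: R 24, Q 27, P 37, S 28.
P and S advance.
Runoff: P is preferred to S by 37 voters; S by 79.
S wins the runoff.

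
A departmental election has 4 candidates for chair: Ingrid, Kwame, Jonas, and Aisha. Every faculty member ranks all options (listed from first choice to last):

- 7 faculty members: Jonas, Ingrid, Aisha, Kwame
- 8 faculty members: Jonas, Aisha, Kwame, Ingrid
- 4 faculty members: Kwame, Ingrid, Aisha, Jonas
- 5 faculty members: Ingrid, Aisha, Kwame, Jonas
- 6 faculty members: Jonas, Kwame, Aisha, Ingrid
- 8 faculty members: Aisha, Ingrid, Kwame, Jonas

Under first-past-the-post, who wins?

First-place votes: Ingrid 5, Kwame 4, Jonas 21, Aisha 8.
Jonas has the most first-place votes.

Jonas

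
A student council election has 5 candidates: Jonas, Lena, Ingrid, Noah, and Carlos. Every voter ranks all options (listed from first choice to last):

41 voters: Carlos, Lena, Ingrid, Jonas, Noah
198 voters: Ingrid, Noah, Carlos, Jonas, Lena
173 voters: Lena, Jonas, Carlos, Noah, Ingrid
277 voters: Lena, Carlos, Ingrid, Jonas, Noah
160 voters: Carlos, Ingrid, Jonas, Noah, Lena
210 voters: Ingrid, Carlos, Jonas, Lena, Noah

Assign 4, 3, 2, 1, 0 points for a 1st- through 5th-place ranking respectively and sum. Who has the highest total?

Carlos

Jonas: 41·1 + 198·1 + 173·3 + 277·1 + 160·2 + 210·2 = 1775
Lena: 41·3 + 198·0 + 173·4 + 277·4 + 160·0 + 210·1 = 2133
Ingrid: 41·2 + 198·4 + 173·0 + 277·2 + 160·3 + 210·4 = 2748
Noah: 41·0 + 198·3 + 173·1 + 277·0 + 160·1 + 210·0 = 927
Carlos: 41·4 + 198·2 + 173·2 + 277·3 + 160·4 + 210·3 = 3007
Carlos has the highest Borda score (3007).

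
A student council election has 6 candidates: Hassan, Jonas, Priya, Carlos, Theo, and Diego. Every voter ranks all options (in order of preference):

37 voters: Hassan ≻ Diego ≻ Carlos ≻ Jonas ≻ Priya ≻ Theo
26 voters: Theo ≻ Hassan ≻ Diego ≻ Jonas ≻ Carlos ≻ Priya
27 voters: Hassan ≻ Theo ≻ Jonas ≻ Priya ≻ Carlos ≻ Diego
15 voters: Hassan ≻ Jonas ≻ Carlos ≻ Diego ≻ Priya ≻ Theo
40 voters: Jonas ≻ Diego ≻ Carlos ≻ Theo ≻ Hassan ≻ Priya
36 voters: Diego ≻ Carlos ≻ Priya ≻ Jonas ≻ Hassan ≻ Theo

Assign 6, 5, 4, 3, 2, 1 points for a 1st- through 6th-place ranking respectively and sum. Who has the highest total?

Diego

Hassan: 37·6 + 26·5 + 27·6 + 15·6 + 40·2 + 36·2 = 756
Jonas: 37·3 + 26·3 + 27·4 + 15·5 + 40·6 + 36·3 = 720
Priya: 37·2 + 26·1 + 27·3 + 15·2 + 40·1 + 36·4 = 395
Carlos: 37·4 + 26·2 + 27·2 + 15·4 + 40·4 + 36·5 = 654
Theo: 37·1 + 26·6 + 27·5 + 15·1 + 40·3 + 36·1 = 499
Diego: 37·5 + 26·4 + 27·1 + 15·3 + 40·5 + 36·6 = 777
Diego has the highest Borda score (777).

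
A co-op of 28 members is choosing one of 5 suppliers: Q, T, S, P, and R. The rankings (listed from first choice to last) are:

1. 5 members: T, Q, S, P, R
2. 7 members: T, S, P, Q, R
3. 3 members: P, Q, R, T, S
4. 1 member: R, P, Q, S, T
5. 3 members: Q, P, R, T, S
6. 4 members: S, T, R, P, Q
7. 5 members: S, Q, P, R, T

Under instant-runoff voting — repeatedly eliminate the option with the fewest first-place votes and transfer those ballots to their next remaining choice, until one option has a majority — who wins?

Round 1: Q 3, T 12, S 9, P 3, R 1. Eliminate R.
Round 2: Q 3, T 12, S 9, P 4. Eliminate Q.
Round 3: T 12, S 9, P 7. Eliminate P.
Round 4: T 18, S 10. T has a majority.

T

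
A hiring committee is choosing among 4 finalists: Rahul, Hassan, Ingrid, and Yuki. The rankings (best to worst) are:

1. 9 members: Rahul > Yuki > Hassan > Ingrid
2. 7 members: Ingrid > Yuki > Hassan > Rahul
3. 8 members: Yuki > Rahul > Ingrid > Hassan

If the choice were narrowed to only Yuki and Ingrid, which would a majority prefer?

Voters preferring Yuki to Ingrid: 17; preferring Ingrid to Yuki: 7.
Yuki wins the head-to-head.

Yuki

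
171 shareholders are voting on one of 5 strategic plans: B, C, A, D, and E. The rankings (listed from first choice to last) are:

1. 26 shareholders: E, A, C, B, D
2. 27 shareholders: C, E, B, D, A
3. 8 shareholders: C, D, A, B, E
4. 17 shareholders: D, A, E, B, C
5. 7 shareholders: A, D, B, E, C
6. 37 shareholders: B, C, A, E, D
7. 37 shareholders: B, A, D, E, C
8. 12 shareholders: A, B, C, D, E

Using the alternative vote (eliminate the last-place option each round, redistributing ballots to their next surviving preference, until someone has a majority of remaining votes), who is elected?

Round 1: B 74, C 35, A 19, D 17, E 26. Eliminate D.
Round 2: B 74, C 35, A 36, E 26. Eliminate E.
Round 3: B 74, C 35, A 62. Eliminate C.
Round 4: B 101, A 70. B has a majority.

B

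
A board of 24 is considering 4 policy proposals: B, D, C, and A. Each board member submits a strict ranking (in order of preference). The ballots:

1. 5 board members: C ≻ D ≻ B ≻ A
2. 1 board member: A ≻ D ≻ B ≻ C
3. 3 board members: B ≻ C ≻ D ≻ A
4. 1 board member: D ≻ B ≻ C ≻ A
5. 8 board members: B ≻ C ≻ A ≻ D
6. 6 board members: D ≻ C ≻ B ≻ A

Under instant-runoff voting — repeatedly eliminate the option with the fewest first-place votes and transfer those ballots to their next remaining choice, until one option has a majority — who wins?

Round 1: B 11, D 7, C 5, A 1. Eliminate A.
Round 2: B 11, D 8, C 5. Eliminate C.
Round 3: B 11, D 13. D has a majority.

D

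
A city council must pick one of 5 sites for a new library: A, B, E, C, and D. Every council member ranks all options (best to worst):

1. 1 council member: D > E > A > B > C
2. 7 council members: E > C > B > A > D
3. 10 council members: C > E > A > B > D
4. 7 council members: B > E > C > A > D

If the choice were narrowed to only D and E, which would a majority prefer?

Voters preferring D to E: 1; preferring E to D: 24.
E wins the head-to-head.

E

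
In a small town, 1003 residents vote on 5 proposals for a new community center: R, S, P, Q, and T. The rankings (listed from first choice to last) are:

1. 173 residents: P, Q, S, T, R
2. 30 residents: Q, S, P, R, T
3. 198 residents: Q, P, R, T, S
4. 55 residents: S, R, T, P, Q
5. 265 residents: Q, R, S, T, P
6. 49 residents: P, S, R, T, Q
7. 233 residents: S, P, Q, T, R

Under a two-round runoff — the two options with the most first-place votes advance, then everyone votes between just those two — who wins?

Q

Round 1 first-place votes: R 0, S 288, P 222, Q 493, T 0.
Q and S advance.
Runoff: Q is preferred to S by 666 voters; S by 337.
Q wins the runoff.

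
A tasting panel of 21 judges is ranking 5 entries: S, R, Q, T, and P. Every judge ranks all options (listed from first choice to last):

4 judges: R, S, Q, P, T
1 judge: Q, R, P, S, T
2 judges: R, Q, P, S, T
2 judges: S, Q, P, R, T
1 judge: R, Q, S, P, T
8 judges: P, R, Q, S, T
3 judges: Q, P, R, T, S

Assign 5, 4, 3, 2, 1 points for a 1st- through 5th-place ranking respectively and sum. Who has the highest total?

R

S: 4·4 + 1·2 + 2·2 + 2·5 + 1·3 + 8·2 + 3·1 = 54
R: 4·5 + 1·4 + 2·5 + 2·2 + 1·5 + 8·4 + 3·3 = 84
Q: 4·3 + 1·5 + 2·4 + 2·4 + 1·4 + 8·3 + 3·5 = 76
T: 4·1 + 1·1 + 2·1 + 2·1 + 1·1 + 8·1 + 3·2 = 24
P: 4·2 + 1·3 + 2·3 + 2·3 + 1·2 + 8·5 + 3·4 = 77
R has the highest Borda score (84).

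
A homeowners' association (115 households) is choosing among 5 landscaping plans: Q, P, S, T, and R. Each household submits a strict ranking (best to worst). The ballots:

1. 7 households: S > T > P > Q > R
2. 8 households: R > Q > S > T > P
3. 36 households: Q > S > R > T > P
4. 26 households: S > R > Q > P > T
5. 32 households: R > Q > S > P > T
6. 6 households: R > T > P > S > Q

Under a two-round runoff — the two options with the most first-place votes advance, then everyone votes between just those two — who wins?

Round 1 first-place votes: Q 36, P 0, S 33, T 0, R 46.
R and Q advance.
Runoff: R is preferred to Q by 72 voters; Q by 43.
R wins the runoff.

R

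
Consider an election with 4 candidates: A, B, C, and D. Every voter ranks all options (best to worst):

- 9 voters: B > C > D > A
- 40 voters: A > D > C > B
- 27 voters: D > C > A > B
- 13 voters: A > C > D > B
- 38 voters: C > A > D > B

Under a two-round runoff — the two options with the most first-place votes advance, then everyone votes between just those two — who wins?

Round 1 first-place votes: A 53, B 9, C 38, D 27.
A and C advance.
Runoff: A is preferred to C by 53 voters; C by 74.
C wins the runoff.

C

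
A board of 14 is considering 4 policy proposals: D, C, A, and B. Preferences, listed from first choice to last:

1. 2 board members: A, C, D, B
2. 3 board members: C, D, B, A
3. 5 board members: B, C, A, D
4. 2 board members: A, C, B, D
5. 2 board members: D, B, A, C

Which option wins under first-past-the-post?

First-place votes: D 2, C 3, A 4, B 5.
B has the most first-place votes.

B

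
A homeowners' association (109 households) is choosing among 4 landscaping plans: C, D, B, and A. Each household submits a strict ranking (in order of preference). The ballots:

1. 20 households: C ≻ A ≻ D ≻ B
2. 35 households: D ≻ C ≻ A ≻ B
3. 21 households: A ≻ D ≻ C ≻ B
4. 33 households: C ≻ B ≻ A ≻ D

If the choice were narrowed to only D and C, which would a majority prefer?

Voters preferring D to C: 56; preferring C to D: 53.
D wins the head-to-head.

D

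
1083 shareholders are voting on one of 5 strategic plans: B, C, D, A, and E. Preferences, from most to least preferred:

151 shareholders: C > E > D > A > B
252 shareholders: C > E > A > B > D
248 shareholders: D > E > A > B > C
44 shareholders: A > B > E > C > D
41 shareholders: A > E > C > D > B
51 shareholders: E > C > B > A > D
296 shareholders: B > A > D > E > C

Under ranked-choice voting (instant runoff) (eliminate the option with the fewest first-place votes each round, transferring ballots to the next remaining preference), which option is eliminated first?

Round 1: B 296, C 403, D 248, A 85, E 51. Eliminate E.

E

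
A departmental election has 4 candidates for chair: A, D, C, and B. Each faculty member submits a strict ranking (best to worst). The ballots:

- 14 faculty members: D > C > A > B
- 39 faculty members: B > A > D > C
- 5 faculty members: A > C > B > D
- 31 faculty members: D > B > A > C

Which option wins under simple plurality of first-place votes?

D

First-place votes: A 5, D 45, C 0, B 39.
D has the most first-place votes.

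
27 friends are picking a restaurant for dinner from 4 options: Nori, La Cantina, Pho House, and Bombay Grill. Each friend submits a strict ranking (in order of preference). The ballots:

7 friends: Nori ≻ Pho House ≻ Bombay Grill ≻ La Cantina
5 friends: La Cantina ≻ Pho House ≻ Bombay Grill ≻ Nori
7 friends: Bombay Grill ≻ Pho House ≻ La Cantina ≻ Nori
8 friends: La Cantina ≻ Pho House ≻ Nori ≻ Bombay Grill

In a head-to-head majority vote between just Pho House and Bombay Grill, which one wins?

Pho House

Voters preferring Pho House to Bombay Grill: 20; preferring Bombay Grill to Pho House: 7.
Pho House wins the head-to-head.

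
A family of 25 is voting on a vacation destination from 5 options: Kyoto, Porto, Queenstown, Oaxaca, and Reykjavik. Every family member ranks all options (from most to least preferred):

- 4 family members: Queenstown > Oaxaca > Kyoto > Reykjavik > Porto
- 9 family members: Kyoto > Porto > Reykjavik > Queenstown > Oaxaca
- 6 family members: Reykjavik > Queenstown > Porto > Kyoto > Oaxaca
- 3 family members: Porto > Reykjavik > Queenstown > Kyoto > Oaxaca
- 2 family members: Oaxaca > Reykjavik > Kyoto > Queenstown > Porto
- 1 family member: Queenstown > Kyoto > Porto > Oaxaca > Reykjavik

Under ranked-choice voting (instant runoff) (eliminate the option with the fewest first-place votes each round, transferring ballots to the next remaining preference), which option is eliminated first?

Oaxaca

Round 1: Kyoto 9, Porto 3, Queenstown 5, Oaxaca 2, Reykjavik 6. Eliminate Oaxaca.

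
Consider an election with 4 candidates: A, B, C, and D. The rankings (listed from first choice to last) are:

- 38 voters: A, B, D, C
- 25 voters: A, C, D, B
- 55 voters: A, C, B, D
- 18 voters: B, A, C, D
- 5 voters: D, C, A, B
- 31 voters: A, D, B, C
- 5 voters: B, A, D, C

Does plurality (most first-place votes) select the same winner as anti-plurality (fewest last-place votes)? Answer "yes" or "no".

yes

Plurality — first-place votes: A 149, B 23, C 0, D 5. Winner: A.
Anti-plurality — last-place votes: A 0, B 30, C 74, D 73. Winner: A.
The two methods agree.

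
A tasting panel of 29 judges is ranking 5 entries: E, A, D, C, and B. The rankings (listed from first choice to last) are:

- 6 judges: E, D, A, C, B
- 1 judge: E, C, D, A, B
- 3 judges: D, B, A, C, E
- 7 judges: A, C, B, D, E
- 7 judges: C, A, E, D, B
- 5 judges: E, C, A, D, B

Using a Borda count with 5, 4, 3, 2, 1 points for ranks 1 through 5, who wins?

E: 6·5 + 1·5 + 3·1 + 7·1 + 7·3 + 5·5 = 91
A: 6·3 + 1·2 + 3·3 + 7·5 + 7·4 + 5·3 = 107
D: 6·4 + 1·3 + 3·5 + 7·2 + 7·2 + 5·2 = 80
C: 6·2 + 1·4 + 3·2 + 7·4 + 7·5 + 5·4 = 105
B: 6·1 + 1·1 + 3·4 + 7·3 + 7·1 + 5·1 = 52
A has the highest Borda score (107).

A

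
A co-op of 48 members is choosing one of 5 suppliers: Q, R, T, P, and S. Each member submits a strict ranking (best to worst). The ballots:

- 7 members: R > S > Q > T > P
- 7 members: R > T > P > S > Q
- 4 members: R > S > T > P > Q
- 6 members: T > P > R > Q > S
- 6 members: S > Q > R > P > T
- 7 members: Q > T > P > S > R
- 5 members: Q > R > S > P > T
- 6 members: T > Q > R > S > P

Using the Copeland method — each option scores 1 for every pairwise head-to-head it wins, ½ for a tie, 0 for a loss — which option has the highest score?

Q: beats T and P; ties R and S → score 3.
R: beats T, P, and S; ties Q → score 3.5.
T: beats P and S; loses to Q and R → score 2.
P: loses to Q, R, T, and S → score 0.
S: beats P; ties Q; loses to R and T → score 1.5.
R has the best pairwise record.

R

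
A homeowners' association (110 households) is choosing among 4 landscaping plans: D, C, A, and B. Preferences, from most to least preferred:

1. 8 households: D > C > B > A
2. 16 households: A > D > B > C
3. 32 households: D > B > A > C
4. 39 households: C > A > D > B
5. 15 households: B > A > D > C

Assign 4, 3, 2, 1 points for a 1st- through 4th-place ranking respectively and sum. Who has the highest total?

D

D: 8·4 + 16·3 + 32·4 + 39·2 + 15·2 = 316
C: 8·3 + 16·1 + 32·1 + 39·4 + 15·1 = 243
A: 8·1 + 16·4 + 32·2 + 39·3 + 15·3 = 298
B: 8·2 + 16·2 + 32·3 + 39·1 + 15·4 = 243
D has the highest Borda score (316).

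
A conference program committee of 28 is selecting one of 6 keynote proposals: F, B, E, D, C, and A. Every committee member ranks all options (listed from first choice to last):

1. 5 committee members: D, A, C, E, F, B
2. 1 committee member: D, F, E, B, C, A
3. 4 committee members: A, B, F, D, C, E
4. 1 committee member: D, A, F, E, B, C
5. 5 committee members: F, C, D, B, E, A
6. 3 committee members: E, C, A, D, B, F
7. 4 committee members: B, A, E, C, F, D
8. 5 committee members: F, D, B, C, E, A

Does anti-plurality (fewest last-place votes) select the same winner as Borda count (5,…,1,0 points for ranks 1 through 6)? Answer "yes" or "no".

Anti-plurality — last-place votes: F 3, B 5, E 4, D 4, C 1, A 11. Winner: C.
Borda — scores: F 78, B 67, E 52, D 84, C 70, A 69. Winner: D.
The two methods disagree.

no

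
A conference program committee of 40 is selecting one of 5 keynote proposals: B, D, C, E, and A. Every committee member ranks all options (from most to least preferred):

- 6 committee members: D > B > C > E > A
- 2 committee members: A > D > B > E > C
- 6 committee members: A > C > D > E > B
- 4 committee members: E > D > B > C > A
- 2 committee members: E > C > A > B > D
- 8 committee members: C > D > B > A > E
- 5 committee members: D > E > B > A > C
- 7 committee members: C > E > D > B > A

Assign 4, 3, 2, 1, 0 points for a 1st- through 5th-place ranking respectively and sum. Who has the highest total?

D

B: 6·3 + 2·2 + 6·0 + 4·2 + 2·1 + 8·2 + 5·2 + 7·1 = 65
D: 6·4 + 2·3 + 6·2 + 4·3 + 2·0 + 8·3 + 5·4 + 7·2 = 112
C: 6·2 + 2·0 + 6·3 + 4·1 + 2·3 + 8·4 + 5·0 + 7·4 = 100
E: 6·1 + 2·1 + 6·1 + 4·4 + 2·4 + 8·0 + 5·3 + 7·3 = 74
A: 6·0 + 2·4 + 6·4 + 4·0 + 2·2 + 8·1 + 5·1 + 7·0 = 49
D has the highest Borda score (112).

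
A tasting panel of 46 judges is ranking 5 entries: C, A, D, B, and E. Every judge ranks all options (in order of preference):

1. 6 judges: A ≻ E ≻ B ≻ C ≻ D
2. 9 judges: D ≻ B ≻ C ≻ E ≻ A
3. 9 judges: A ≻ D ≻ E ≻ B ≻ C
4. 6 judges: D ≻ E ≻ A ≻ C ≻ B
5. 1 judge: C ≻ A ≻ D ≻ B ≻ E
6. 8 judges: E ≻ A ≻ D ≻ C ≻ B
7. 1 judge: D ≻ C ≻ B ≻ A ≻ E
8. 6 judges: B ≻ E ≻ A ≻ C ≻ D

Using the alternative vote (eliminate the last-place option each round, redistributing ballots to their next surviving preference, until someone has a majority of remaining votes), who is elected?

A

Round 1: C 1, A 15, D 16, B 6, E 8. Eliminate C.
Round 2: A 16, D 16, B 6, E 8. Eliminate B.
Round 3: A 16, D 16, E 14. Eliminate E.
Round 4: A 30, D 16. A has a majority.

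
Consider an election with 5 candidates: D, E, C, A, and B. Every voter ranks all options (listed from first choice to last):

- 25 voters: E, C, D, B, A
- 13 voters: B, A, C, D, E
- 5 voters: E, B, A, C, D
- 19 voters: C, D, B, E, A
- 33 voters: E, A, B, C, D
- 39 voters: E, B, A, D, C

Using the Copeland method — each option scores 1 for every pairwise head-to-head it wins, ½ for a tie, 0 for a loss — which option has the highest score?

D: loses to E, C, A, and B → score 0.
E: beats D, C, A, and B → score 4.
C: beats D; loses to E, A, and B → score 1.
A: beats D and C; loses to E and B → score 2.
B: beats D, C, and A; loses to E → score 3.
E has the best pairwise record.

E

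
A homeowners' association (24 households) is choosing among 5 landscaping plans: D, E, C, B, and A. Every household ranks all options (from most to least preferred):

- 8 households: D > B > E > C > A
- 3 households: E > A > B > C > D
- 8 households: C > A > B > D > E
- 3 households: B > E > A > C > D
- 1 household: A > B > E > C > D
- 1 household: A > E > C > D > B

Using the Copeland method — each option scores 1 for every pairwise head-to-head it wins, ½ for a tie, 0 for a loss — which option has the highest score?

D: beats E; loses to C, B, and A → score 1.
E: beats C and A; loses to D and B → score 2.
C: beats D and A; loses to E and B → score 2.
B: beats D, E, and C; loses to A → score 3.
A: beats D and B; loses to E and C → score 2.
B has the best pairwise record.

B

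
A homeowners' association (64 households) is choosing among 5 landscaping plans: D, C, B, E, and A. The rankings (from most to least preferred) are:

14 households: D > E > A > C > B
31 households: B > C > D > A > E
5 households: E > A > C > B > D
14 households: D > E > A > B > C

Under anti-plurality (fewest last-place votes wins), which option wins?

Last-place votes: D 5, C 14, B 14, E 31, A 0.
A is ranked last by the fewest voters, so A wins.

A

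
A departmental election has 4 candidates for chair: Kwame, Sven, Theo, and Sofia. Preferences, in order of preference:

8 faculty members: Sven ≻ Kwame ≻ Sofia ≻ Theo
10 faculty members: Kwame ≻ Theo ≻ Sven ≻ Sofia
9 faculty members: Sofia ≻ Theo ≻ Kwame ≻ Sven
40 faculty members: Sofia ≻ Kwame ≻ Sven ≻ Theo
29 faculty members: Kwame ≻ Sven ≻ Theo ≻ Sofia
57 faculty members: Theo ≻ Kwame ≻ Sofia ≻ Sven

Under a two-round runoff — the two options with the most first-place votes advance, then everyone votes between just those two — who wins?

Theo

Round 1 first-place votes: Kwame 39, Sven 8, Theo 57, Sofia 49.
Theo and Sofia advance.
Runoff: Theo is preferred to Sofia by 96 voters; Sofia by 57.
Theo wins the runoff.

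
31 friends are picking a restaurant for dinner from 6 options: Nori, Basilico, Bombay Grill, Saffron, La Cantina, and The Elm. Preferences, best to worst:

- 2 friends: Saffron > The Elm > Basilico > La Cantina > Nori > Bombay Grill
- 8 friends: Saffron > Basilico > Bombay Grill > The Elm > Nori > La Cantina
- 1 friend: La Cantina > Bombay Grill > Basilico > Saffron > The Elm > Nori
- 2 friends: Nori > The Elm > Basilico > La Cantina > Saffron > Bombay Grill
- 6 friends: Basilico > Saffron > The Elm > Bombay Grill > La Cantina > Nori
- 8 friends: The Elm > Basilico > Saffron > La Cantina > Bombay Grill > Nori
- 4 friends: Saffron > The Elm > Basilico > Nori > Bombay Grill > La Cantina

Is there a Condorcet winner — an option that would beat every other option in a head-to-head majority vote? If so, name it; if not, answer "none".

none

Checking pairwise contests:
Basilico beats Nori 29–2.
The Elm beats Basilico 16–15.
Basilico beats Bombay Grill 30–1.
Basilico beats Saffron 17–14.
Basilico beats La Cantina 30–1.
Saffron beats The Elm 21–10.
Every option loses at least one head-to-head, so there is no Condorcet winner.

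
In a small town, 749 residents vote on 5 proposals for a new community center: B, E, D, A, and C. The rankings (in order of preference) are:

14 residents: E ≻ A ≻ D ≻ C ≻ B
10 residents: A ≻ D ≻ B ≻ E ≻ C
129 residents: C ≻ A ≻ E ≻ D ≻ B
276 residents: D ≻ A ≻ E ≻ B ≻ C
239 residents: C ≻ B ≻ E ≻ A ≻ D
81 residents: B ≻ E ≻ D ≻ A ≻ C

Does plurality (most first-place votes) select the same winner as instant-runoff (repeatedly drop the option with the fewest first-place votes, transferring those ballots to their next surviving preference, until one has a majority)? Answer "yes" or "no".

Plurality — first-place votes: B 81, E 14, D 276, A 10, C 368. Winner: C.
Instant-runoff — R1 B 81, E 14, D 276, A 10, C 368 (A out); R2 B 81, E 14, D 286, C 368 (E out); R3 B 81, D 300, C 368 (B out); R4 D 381, C 368 (D winner). Winner: D.
The two methods disagree.

no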